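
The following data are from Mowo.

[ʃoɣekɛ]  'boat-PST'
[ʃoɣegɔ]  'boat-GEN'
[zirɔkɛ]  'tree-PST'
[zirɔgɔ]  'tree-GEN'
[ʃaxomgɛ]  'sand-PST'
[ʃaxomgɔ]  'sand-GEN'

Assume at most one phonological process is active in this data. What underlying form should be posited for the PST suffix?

The PST morpheme has two allomorphs, [-gɛ] and [-kɛ].
The GEN suffix, which begins with [g], is invariant after every stem; so [g] is not altered by any rule here.
The PST suffix is therefore /-kɛ/ underlyingly, with post-nasal voicing: voiceless stops become voiced after a nasal.

/-kɛ/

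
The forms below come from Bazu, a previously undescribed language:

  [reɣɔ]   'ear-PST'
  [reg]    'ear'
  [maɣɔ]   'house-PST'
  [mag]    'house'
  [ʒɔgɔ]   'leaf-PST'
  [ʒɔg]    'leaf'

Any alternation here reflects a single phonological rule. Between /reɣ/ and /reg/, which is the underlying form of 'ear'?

/reɣ/

In [reɣɔ] and [reg] the final segment of 'ear' alternates: [ɣ] ~ [g].
The stem 'leaf' ([ʒɔgɔ], [ʒɔg]) shows [g] unchanged in both environments, so [g] cannot be basic with [ɣ] derived before the PST suffix.
The alternation reflects word-final hardening: voiced fricatives become stops word-finally. /ɣ/ is underlying.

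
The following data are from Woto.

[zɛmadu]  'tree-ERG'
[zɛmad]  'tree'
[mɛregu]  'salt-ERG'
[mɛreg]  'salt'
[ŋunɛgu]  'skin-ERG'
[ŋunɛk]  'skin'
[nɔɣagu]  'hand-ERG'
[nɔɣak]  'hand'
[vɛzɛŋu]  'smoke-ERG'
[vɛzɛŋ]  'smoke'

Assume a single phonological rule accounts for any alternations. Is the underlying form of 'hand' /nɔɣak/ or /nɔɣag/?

The stem for 'hand' ends in [g] in [nɔɣagu] but [k] in [nɔɣak].
The stem 'salt' ([mɛregu], [mɛreg]) shows [g] unchanged in both environments, so [g] cannot be basic with [k] derived in isolation.
So /k/ is underlying, and a rule of intervocalic voicing — voiceless stops become voiced between vowels — gives [g].

/nɔɣak/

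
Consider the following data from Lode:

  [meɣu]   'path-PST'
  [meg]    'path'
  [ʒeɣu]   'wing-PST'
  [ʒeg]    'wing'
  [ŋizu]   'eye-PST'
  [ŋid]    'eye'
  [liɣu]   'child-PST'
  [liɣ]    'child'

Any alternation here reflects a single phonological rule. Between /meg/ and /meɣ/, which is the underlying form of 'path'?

The root 'path' surfaces as [meɣu] and [meg], with a stem-final [ɣ] ~ [g] alternation.
But 'child' keeps [ɣ] in both environments ([liɣu], [liɣ]), so there is no rule changing /ɣ/ to [g] in isolation.
So /g/ is underlying, and a rule of intervocalic spirantization — voiced stops become fricatives between vowels — gives [ɣ].

/meg/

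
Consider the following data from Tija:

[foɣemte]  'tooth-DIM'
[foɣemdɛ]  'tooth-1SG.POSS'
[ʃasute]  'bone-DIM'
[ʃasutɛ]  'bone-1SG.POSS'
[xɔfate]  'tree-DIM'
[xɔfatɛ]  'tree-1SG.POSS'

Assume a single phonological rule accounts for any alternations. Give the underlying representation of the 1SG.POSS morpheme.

/-dɛ/

The 1SG.POSS suffix surfaces as [-dɛ] and [-tɛ], depending on the final segment of the stem.
The DIM suffix, which begins with [t], is invariant after every stem; so [t] is not altered by any rule here.
So the underlying form is /-dɛ/, and voiced stops become voiceless after a vowel.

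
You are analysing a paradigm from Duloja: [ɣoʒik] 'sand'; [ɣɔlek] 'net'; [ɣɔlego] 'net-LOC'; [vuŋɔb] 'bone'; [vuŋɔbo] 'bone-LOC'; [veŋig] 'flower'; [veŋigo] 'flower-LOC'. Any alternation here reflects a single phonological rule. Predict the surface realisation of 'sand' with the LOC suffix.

[ɣoʒigo]

'net' shows [k] ~ [g] at the end of the stem ([ɣɔlek] vs [ɣɔlego]).
Compare 'flower', with invariant [g] in [veŋig] and [veŋigo]: an analysis with underlying /g/ and a rule producing [k] in isolation would wrongly predict alternation here too.
Therefore /k/ is basic and [g] is derived by intervocalic voicing (voiceless stops become voiced between vowels).
From [ɣoʒik] the stem 'sand' is /ɣoʒik/; between vowels this yields [ɣoʒigo].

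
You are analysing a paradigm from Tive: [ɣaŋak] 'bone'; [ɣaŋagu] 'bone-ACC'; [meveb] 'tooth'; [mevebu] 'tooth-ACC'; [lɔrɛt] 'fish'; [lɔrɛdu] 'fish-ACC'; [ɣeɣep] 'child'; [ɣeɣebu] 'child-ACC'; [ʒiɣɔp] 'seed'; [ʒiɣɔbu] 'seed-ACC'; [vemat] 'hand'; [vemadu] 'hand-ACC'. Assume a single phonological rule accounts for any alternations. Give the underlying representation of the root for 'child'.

/ɣeɣep/

In [ɣeɣep] and [ɣeɣebu] the final segment of 'child' alternates: [p] ~ [b].
If /b/ were underlying and a rule turned it into [p] in isolation, 'tooth' would also alternate; but it has [b] in both [meveb] and [mevebu].
So /p/ is underlying, and a rule of intervocalic voicing — voiceless stops become voiced between vowels — gives [b].
So 'child' = /ɣeɣep/.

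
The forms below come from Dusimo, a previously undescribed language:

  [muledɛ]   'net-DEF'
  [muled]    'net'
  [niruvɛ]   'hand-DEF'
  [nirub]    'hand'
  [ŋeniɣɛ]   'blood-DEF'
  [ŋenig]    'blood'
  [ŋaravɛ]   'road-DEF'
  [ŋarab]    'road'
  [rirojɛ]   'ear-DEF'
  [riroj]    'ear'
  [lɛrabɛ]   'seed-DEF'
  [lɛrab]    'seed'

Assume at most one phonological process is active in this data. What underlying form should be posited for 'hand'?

'hand' shows [v] ~ [b] at the end of the stem ([niruvɛ] vs [nirub]).
Compare 'seed', with invariant [b] in [lɛrabɛ] and [lɛrab]: an analysis with underlying /b/ and a rule producing [v] before the DEF suffix would wrongly predict alternation here too.
The underlying segment must be /v/; voiced fricatives become stops word-finally, yielding [b] there.

/niruv/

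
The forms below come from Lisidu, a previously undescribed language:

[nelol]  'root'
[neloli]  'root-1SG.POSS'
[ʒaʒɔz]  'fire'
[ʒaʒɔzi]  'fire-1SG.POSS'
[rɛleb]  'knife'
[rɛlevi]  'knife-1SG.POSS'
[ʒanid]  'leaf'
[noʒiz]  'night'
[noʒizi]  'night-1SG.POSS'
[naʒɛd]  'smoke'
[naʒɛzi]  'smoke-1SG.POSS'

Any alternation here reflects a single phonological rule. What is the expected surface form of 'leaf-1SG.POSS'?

[ʒanizi]

The stem for 'smoke' ends in [d] in [naʒɛd] but [z] in [naʒɛzi].
But 'night' keeps [z] in both environments ([noʒiz], [noʒizi]), so there is no rule changing /z/ to [d] in isolation.
The underlying segment must be /d/; voiced stops become fricatives between vowels, yielding [z] there.
The one attested form of 'leaf', [ʒanid], shows underlying /ʒanid/. Applying the same rule between vowels gives [ʒanizi].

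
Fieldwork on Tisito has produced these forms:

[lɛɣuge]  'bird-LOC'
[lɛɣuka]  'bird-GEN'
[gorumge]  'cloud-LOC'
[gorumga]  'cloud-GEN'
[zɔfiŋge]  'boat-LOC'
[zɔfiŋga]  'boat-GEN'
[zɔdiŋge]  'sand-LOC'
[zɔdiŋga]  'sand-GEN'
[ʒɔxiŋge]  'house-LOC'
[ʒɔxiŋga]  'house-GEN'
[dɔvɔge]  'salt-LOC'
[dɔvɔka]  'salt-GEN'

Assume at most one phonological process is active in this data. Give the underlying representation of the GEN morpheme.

The GEN suffix surfaces as [-ga] and [-ka], depending on the final segment of the stem.
By contrast the LOC suffix keeps its initial [g] throughout — that segment must be underlying.
So the underlying form is /-ka/, and voiceless stops become voiced after a nasal.

/-ka/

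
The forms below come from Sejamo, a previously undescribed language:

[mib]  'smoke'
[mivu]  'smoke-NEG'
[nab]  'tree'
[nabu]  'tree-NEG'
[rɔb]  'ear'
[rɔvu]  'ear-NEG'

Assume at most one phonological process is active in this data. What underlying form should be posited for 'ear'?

/rɔv/

In [rɔb] and [rɔvu] the final segment of 'ear' alternates: [b] ~ [v].
But 'tree' keeps [b] in both environments ([nab], [nabu]), so there is no rule changing /b/ to [v] before the NEG suffix.
Therefore /v/ is basic and [b] is derived by word-final hardening (voiced fricatives become stops word-finally).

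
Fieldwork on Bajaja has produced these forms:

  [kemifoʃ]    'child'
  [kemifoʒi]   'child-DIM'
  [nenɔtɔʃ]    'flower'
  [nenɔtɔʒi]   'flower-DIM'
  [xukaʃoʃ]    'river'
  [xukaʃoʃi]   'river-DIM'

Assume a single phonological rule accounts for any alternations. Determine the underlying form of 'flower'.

The root 'flower' surfaces as [nenɔtɔʃ] and [nenɔtɔʒi], with a stem-final [ʃ] ~ [ʒ] alternation.
The stem 'river' ([xukaʃoʃ], [xukaʃoʃi]) shows [ʃ] unchanged in both environments, so [ʃ] cannot be basic with [ʒ] derived before the DIM suffix.
The underlying segment must be /ʒ/; voiced obstruents become voiceless word-finally, yielding [ʃ] there.

/nenɔtɔʒ/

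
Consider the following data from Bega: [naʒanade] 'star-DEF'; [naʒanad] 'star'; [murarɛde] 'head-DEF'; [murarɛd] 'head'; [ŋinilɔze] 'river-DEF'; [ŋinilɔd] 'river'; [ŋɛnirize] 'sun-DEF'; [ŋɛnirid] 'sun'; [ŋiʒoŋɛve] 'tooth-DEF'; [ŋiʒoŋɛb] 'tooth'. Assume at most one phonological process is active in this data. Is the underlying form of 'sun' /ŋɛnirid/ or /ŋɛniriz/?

/ŋɛniriz/

The stem for 'sun' ends in [z] in [ŋɛnirize] but [d] in [ŋɛnirid].
The stem 'star' ([naʒanade], [naʒanad]) shows [d] unchanged in both environments, so [d] cannot be basic with [z] derived before the DEF suffix.
Therefore /z/ is basic and [d] is derived by word-final hardening (voiced fricatives become stops word-finally).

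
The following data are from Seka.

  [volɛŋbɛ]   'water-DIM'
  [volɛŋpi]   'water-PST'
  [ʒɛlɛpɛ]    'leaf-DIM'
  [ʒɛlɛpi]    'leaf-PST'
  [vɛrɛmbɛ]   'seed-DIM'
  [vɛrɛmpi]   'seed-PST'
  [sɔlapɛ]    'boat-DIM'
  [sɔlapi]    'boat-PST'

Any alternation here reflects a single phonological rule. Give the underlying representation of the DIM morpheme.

/-bɛ/

The DIM morpheme has two allomorphs, [-bɛ] and [-pɛ].
By contrast the PST suffix keeps its initial [p] throughout — that segment must be underlying.
So the underlying form is /-bɛ/, and voiced stops become voiceless after a vowel.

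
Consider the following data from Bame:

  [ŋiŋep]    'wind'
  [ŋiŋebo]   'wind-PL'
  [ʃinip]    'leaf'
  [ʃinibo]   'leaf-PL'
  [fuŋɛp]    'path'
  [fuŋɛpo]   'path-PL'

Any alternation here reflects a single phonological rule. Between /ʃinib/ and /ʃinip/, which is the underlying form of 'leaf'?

/ʃinib/

The root 'leaf' surfaces as [ʃinip] and [ʃinibo], with a stem-final [p] ~ [b] alternation.
Compare 'path', with invariant [p] in [fuŋɛp] and [fuŋɛpo]: an analysis with underlying /p/ and a rule producing [b] before the PL suffix would wrongly predict alternation here too.
So /b/ is underlying, and a rule of word-final obstruent devoicing — voiced obstruents become voiceless word-finally — gives [p].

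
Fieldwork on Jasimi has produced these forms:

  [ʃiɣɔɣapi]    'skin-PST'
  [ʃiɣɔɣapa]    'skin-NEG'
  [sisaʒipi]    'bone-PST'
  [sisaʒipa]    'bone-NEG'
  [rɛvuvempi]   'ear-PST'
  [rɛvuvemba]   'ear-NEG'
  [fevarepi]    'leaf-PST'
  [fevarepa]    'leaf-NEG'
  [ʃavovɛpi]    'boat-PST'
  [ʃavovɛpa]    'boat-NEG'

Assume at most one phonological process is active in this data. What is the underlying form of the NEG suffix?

The NEG morpheme has two allomorphs, [-ba] and [-pa].
By contrast the PST suffix keeps its initial [p] throughout — that segment must be underlying.
The NEG suffix is therefore /-ba/ underlyingly, with post-vocalic devoicing: voiced stops become voiceless after a vowel.

/-ba/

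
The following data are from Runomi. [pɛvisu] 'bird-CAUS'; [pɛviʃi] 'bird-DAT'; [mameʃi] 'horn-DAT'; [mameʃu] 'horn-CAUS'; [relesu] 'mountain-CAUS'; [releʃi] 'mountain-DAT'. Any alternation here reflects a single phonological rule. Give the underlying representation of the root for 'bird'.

/pɛvis/

The stem for 'bird' ends in [ʃ] in [pɛviʃi] but [s] in [pɛvisu].
The stem 'horn' ([mameʃi], [mameʃu]) shows [ʃ] unchanged in both environments, so [ʃ] cannot be basic with [s] derived before the CAUS suffix.
So /s/ is underlying, and a rule of palatalization before a front vowel — /s/ becomes palato-alveolar [ʃ] before a front vowel — gives [ʃ].
Hence 'bird' is /pɛvis/ underlyingly.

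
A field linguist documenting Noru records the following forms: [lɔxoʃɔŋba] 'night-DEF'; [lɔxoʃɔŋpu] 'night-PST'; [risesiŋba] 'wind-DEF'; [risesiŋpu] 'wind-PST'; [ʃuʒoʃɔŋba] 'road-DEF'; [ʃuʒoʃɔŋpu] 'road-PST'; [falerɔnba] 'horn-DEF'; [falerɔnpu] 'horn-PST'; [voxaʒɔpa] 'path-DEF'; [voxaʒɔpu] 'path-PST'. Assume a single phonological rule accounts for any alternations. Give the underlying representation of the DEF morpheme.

/-ba/

The DEF morpheme has two allomorphs, [-ba] and [-pa].
By contrast the PST suffix keeps its initial [p] throughout — that segment must be underlying.
So the underlying form is /-ba/, and voiced stops become voiceless after a vowel.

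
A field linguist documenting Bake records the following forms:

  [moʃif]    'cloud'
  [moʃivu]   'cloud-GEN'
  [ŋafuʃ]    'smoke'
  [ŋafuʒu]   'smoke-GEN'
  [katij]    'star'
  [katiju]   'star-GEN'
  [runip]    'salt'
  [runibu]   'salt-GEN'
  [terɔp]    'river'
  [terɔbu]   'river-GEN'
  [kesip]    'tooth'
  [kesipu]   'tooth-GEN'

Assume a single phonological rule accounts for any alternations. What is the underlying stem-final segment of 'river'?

/b/

The root 'river' surfaces as [terɔp] and [terɔbu], with a stem-final [p] ~ [b] alternation.
The stem 'tooth' ([kesip], [kesipu]) shows [p] unchanged in both environments, so [p] cannot be basic with [b] derived before the GEN suffix.
The alternation reflects word-final obstruent devoicing: voiced obstruents become voiceless word-finally. /b/ is underlying.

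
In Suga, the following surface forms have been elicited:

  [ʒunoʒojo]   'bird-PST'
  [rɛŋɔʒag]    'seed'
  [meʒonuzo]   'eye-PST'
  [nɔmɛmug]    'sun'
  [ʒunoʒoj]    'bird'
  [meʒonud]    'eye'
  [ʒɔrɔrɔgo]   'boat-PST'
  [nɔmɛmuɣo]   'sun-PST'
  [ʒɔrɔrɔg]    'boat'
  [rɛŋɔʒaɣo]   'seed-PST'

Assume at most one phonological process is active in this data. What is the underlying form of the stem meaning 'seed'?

The stem for 'seed' ends in [ɣ] in [rɛŋɔʒaɣo] but [g] in [rɛŋɔʒag].
If /g/ were underlying and a rule turned it into [ɣ] before the PST suffix, 'boat' would also alternate; but it has [g] in both [ʒɔrɔrɔgo] and [ʒɔrɔrɔg].
So /ɣ/ is underlying, and a rule of word-final hardening — voiced fricatives become stops word-finally — gives [g].
The underlying form of 'seed' is therefore /rɛŋɔʒaɣ/.

/rɛŋɔʒaɣ/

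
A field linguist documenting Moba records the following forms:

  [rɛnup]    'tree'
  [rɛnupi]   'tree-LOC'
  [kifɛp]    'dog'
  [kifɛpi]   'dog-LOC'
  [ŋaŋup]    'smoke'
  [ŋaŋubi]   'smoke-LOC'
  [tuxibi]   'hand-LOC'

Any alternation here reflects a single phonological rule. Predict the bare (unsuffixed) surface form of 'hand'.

The root 'smoke' surfaces as [ŋaŋup] and [ŋaŋubi], with a stem-final [p] ~ [b] alternation.
Compare 'tree', with invariant [p] in [rɛnup] and [rɛnupi]: an analysis with underlying /p/ and a rule producing [b] before the LOC suffix would wrongly predict alternation here too.
So /b/ is underlying, and a rule of word-final obstruent devoicing — voiced obstruents become voiceless word-finally — gives [p].
The one attested form of 'hand', [tuxibi], shows underlying /tuxib/. Applying the same rule word-finally gives [tuxip].

[tuxip]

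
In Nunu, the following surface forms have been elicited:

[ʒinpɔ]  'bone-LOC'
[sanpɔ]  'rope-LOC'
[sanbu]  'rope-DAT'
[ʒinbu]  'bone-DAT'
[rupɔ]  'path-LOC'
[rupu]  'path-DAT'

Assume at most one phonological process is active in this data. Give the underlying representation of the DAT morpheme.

/-bu/

The DAT suffix surfaces as [-bu] and [-pu], depending on the final segment of the stem.
By contrast the LOC suffix keeps its initial [p] throughout — that segment must be underlying.
The DAT suffix is therefore /-bu/ underlyingly, with post-vocalic devoicing: voiced stops become voiceless after a vowel.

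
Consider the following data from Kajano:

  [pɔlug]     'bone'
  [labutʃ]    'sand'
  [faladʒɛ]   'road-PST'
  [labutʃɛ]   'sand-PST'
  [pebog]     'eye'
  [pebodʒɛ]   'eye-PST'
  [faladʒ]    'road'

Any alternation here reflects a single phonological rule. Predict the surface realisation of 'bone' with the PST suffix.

The stem for 'eye' ends in [dʒ] in [pebodʒɛ] but [g] in [pebog].
The stem 'road' ([faladʒɛ], [faladʒ]) shows [dʒ] unchanged in both environments, so [dʒ] cannot be basic with [g] derived in isolation.
So /g/ is underlying, and a rule of palatalization before a front vowel — /g/ becomes palato-alveolar [dʒ] before a front vowel — gives [dʒ].
The one attested form of 'bone', [pɔlug], shows underlying /pɔlug/. Applying the same rule before a front vowel gives [pɔludʒɛ].

[pɔludʒɛ]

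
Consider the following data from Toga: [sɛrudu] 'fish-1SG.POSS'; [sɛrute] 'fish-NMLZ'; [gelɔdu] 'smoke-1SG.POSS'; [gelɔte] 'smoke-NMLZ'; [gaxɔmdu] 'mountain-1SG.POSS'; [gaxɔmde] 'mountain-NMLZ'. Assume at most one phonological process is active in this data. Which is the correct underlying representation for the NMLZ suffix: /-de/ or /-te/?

The NMLZ suffix surfaces as [-de] and [-te], depending on the final segment of the stem.
By contrast the 1SG.POSS suffix keeps its initial [d] throughout — that segment must be underlying.
So the underlying form is /-te/, and voiceless stops become voiced after a nasal.

/-te/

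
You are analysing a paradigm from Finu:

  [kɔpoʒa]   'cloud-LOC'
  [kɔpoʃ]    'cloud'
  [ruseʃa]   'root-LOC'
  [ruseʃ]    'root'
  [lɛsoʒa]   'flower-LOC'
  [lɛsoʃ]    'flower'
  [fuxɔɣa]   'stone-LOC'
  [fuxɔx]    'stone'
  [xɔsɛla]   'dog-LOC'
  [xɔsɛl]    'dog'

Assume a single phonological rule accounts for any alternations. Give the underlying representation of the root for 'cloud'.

/kɔpoʒ/

The root 'cloud' surfaces as [kɔpoʒa] and [kɔpoʃ], with a stem-final [ʒ] ~ [ʃ] alternation.
If /ʃ/ were underlying and a rule turned it into [ʒ] before the LOC suffix, 'root' would also alternate; but it has [ʃ] in both [ruseʃa] and [ruseʃ].
The alternation reflects word-final obstruent devoicing: voiced obstruents become voiceless word-finally. /ʒ/ is underlying.
So 'cloud' = /kɔpoʒ/.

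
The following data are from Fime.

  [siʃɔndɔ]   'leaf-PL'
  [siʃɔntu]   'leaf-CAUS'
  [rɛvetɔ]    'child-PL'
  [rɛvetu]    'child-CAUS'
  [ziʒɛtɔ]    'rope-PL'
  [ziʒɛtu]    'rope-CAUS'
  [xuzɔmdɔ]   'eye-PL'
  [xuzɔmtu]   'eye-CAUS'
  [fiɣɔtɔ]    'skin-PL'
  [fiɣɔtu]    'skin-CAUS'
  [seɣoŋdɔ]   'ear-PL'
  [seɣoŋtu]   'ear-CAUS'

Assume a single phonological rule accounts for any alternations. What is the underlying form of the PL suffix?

The PL morpheme has two allomorphs, [-dɔ] and [-tɔ].
By contrast the CAUS suffix keeps its initial [t] throughout — that segment must be underlying.
The PL suffix is therefore /-dɔ/ underlyingly, with post-vocalic devoicing: voiced stops become voiceless after a vowel.

/-dɔ/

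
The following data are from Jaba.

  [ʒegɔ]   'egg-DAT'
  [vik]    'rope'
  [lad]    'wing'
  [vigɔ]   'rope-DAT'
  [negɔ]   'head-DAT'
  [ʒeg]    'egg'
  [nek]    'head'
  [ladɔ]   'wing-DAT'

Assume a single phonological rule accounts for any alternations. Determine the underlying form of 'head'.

/nek/

The root 'head' surfaces as [nek] and [negɔ], with a stem-final [k] ~ [g] alternation.
But 'egg' keeps [g] in both environments ([ʒeg], [ʒegɔ]), so there is no rule changing /g/ to [k] in isolation.
Therefore /k/ is basic and [g] is derived by intervocalic voicing (voiceless stops become voiced between vowels).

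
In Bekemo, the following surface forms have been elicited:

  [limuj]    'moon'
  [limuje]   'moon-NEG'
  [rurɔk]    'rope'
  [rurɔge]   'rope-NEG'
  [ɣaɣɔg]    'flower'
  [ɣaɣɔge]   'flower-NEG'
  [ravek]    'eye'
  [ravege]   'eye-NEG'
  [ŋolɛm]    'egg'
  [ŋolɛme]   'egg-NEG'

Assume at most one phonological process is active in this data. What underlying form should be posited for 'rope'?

/rurɔk/

The root 'rope' surfaces as [rurɔk] and [rurɔge], with a stem-final [k] ~ [g] alternation.
If /g/ were underlying and a rule turned it into [k] in isolation, 'flower' would also alternate; but it has [g] in both [ɣaɣɔg] and [ɣaɣɔge].
So /k/ is underlying, and a rule of intervocalic voicing — voiceless stops become voiced between vowels — gives [g].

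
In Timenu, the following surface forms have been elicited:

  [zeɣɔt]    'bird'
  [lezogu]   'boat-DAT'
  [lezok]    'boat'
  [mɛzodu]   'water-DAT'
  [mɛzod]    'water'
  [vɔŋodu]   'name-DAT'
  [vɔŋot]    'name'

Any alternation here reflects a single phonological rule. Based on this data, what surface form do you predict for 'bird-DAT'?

The stem for 'name' ends in [d] in [vɔŋodu] but [t] in [vɔŋot].
The stem 'water' ([mɛzodu], [mɛzod]) shows [d] unchanged in both environments, so [d] cannot be basic with [t] derived in isolation.
Therefore /t/ is basic and [d] is derived by intervocalic voicing (voiceless stops become voiced between vowels).
The one attested form of 'bird', [zeɣɔt], shows underlying /zeɣɔt/. Applying the same rule between vowels gives [zeɣɔdu].

[zeɣɔdu]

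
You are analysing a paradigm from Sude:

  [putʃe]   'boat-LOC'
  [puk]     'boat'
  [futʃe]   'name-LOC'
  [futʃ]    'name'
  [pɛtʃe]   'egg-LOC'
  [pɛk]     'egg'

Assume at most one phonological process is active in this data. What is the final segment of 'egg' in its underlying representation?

In [pɛtʃe] and [pɛk] the final segment of 'egg' alternates: [tʃ] ~ [k].
But 'name' keeps [tʃ] in both environments ([futʃe], [futʃ]), so there is no rule changing /tʃ/ to [k] in isolation.
The underlying segment must be /k/; /k/ becomes palato-alveolar [tʃ] before a front vowel, yielding [tʃ] there.

/k/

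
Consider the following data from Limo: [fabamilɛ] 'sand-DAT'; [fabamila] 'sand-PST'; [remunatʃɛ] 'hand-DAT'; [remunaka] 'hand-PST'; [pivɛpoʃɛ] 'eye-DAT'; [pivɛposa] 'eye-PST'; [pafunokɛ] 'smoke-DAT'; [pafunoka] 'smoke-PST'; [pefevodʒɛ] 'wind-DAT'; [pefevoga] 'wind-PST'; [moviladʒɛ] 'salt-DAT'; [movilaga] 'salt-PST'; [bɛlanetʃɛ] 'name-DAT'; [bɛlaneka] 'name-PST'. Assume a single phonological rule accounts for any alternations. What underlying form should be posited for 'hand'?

/remunatʃ/

The root 'hand' surfaces as [remunatʃɛ] and [remunaka], with a stem-final [tʃ] ~ [k] alternation.
Compare 'smoke', with invariant [k] in [pafunokɛ] and [pafunoka]: an analysis with underlying /k/ and a rule producing [tʃ] before the DAT suffix would wrongly predict alternation here too.
So /tʃ/ is underlying, and a rule of depalatalization — palato-alveolar /tʃ/, /dʒ/ and /ʃ/ become [k], [g] and [s] when no front vowel follows — gives [k].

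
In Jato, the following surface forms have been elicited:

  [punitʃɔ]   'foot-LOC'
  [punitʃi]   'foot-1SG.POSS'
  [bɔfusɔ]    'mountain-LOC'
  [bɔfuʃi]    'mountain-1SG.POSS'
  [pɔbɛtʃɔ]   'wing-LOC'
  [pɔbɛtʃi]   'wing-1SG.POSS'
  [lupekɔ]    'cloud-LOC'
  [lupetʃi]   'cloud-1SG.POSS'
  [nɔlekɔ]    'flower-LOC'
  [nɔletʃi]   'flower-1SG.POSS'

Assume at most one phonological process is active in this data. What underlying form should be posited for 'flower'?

The root 'flower' surfaces as [nɔlekɔ] and [nɔletʃi], with a stem-final [k] ~ [tʃ] alternation.
Compare 'wing', with invariant [tʃ] in [pɔbɛtʃɔ] and [pɔbɛtʃi]: an analysis with underlying /tʃ/ and a rule producing [k] before the LOC suffix would wrongly predict alternation here too.
The alternation reflects palatalization before a front vowel: /k/ and /s/ become palato-alveolar [tʃ] and [ʃ] before a front vowel. /k/ is underlying.
So 'flower' = /nɔlek/.

/nɔlek/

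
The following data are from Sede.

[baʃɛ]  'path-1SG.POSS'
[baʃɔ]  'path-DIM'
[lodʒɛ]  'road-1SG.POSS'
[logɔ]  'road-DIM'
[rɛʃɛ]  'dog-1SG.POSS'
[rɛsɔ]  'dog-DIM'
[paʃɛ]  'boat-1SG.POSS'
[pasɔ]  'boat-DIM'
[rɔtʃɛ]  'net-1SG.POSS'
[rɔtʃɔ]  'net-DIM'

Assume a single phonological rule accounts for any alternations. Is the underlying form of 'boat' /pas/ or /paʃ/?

The root 'boat' surfaces as [paʃɛ] and [pasɔ], with a stem-final [ʃ] ~ [s] alternation.
The stem 'path' ([baʃɛ], [baʃɔ]) shows [ʃ] unchanged in both environments, so [ʃ] cannot be basic with [s] derived before the DIM suffix.
Therefore /s/ is basic and [ʃ] is derived by palatalization before a front vowel (/g/ and /s/ become palato-alveolar [dʒ] and [ʃ] before a front vowel).

/pas/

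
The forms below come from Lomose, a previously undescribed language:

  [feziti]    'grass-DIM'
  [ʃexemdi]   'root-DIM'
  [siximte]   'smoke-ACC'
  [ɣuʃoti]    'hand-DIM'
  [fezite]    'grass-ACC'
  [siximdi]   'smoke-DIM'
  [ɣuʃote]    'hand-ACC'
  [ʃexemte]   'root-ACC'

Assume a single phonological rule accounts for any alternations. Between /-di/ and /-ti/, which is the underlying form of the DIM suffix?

The DIM morpheme has two allomorphs, [-di] and [-ti].
By contrast the ACC suffix keeps its initial [t] throughout — that segment must be underlying.
So the underlying form is /-di/, and voiced stops become voiceless after a vowel.

/-di/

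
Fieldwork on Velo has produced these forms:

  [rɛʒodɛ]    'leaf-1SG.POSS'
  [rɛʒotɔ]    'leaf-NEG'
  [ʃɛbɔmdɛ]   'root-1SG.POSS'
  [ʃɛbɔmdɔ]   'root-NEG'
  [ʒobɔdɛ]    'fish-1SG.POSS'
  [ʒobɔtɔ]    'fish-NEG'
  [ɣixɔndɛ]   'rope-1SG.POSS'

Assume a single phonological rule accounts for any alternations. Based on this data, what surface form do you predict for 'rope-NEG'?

The NEG suffix surfaces as [-dɔ] and [-tɔ], depending on the final segment of the stem.
By contrast the 1SG.POSS suffix keeps its initial [d] throughout — that segment must be underlying.
The NEG suffix is therefore /-tɔ/ underlyingly, with post-nasal voicing: voiceless stops become voiced after a nasal.
After 'rope', which ends in a nasal, the suffix surfaces as [-dɔ], giving [ɣixɔndɔ].

[ɣixɔndɔ]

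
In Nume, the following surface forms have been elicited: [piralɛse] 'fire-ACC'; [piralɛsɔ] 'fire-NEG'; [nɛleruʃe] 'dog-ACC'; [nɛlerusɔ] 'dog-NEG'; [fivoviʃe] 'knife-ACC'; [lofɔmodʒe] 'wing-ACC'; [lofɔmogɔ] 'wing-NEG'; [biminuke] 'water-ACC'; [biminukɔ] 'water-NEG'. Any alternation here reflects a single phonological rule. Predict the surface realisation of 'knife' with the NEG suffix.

The stem for 'dog' ends in [ʃ] in [nɛleruʃe] but [s] in [nɛlerusɔ].
The stem 'fire' ([piralɛse], [piralɛsɔ]) shows [s] unchanged in both environments, so [s] cannot be basic with [ʃ] derived before the ACC suffix.
The alternation reflects depalatalization: palato-alveolar /dʒ/ and /ʃ/ become [g] and [s] when no front vowel follows. /ʃ/ is underlying.
The one attested form of 'knife', [fivoviʃe], shows underlying /fivoviʃ/. Applying the same rule when no front vowel follows gives [fivovisɔ].

[fivovisɔ]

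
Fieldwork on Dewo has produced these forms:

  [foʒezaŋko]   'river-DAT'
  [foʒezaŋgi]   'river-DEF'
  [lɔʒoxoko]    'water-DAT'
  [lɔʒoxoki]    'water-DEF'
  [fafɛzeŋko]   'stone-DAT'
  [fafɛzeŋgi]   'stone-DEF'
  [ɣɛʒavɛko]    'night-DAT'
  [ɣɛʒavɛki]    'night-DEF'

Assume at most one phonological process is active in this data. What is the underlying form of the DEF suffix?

The DEF suffix surfaces as [-gi] and [-ki], depending on the final segment of the stem.
The DAT suffix, which begins with [k], is invariant after every stem; so [k] is not altered by any rule here.
The DEF suffix is therefore /-gi/ underlyingly, with post-vocalic devoicing: voiced stops become voiceless after a vowel.

/-gi/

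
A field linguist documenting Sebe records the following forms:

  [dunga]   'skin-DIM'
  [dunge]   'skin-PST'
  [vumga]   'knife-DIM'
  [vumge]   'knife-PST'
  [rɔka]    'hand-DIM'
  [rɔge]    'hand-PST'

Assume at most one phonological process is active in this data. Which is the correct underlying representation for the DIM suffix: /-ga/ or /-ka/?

The DIM morpheme has two allomorphs, [-ga] and [-ka].
By contrast the PST suffix keeps its initial [g] throughout — that segment must be underlying.
So the underlying form is /-ka/, and voiceless stops become voiced after a nasal.

/-ka/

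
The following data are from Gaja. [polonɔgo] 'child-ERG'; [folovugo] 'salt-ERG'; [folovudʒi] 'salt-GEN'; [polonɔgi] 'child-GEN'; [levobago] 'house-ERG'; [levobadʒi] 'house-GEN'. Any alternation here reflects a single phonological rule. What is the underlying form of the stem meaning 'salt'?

/folovudʒ/

The root 'salt' surfaces as [folovudʒi] and [folovugo], with a stem-final [dʒ] ~ [g] alternation.
But 'child' keeps [g] in both environments ([polonɔgi], [polonɔgo]), so there is no rule changing /g/ to [dʒ] before the GEN suffix.
So /dʒ/ is underlying, and a rule of depalatalization — palato-alveolar /dʒ/ becomes [g] when no front vowel follows — gives [g].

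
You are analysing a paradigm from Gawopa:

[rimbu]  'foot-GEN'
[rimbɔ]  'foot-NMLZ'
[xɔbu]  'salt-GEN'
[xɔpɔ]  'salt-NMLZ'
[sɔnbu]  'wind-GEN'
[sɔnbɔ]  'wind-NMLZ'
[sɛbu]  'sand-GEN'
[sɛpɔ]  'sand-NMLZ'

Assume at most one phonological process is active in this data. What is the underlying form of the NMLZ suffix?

The NMLZ suffix surfaces as [-bɔ] and [-pɔ], depending on the final segment of the stem.
By contrast the GEN suffix keeps its initial [b] throughout — that segment must be underlying.
The NMLZ suffix is therefore /-pɔ/ underlyingly, with post-nasal voicing: voiceless stops become voiced after a nasal.

/-pɔ/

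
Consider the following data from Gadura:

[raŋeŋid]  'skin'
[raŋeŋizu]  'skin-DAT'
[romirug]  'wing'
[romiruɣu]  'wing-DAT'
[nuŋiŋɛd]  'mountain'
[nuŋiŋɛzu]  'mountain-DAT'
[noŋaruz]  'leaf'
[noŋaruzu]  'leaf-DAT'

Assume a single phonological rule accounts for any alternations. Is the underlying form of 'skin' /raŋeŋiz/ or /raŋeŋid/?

/raŋeŋid/

The stem for 'skin' ends in [d] in [raŋeŋid] but [z] in [raŋeŋizu].
If /z/ were underlying and a rule turned it into [d] in isolation, 'leaf' would also alternate; but it has [z] in both [noŋaruz] and [noŋaruzu].
The underlying segment must be /d/; voiced stops become fricatives between vowels, yielding [z] there.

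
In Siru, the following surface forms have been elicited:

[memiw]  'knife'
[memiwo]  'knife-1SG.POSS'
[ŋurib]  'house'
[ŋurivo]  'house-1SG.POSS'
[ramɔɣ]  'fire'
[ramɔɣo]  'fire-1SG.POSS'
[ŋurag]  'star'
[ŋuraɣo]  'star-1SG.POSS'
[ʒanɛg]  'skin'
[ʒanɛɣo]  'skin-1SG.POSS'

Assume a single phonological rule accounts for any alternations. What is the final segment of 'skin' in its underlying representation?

/g/

The root 'skin' surfaces as [ʒanɛg] and [ʒanɛɣo], with a stem-final [g] ~ [ɣ] alternation.
Compare 'fire', with invariant [ɣ] in [ramɔɣ] and [ramɔɣo]: an analysis with underlying /ɣ/ and a rule producing [g] in isolation would wrongly predict alternation here too.
So /g/ is underlying, and a rule of intervocalic spirantization — voiced stops become fricatives between vowels — gives [ɣ].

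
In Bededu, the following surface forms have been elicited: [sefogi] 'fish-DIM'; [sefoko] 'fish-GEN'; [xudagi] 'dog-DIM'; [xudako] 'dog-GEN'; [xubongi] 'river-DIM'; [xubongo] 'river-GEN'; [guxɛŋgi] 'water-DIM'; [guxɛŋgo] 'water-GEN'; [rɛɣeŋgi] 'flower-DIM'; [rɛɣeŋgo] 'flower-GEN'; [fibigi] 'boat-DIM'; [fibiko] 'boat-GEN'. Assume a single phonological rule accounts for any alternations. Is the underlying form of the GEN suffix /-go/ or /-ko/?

/-ko/

The GEN suffix surfaces as [-go] and [-ko], depending on the final segment of the stem.
The DIM suffix, which begins with [g], is invariant after every stem; so [g] is not altered by any rule here.
So the underlying form is /-ko/, and voiceless stops become voiced after a nasal.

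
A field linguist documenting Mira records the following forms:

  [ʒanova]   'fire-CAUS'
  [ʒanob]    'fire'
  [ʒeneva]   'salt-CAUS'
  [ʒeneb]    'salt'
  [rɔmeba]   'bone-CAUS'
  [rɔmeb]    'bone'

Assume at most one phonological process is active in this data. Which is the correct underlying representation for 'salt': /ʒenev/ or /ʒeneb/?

In [ʒeneva] and [ʒeneb] the final segment of 'salt' alternates: [v] ~ [b].
If /b/ were underlying and a rule turned it into [v] before the CAUS suffix, 'bone' would also alternate; but it has [b] in both [rɔmeba] and [rɔmeb].
The alternation reflects word-final hardening: voiced fricatives become stops word-finally. /v/ is underlying.

/ʒenev/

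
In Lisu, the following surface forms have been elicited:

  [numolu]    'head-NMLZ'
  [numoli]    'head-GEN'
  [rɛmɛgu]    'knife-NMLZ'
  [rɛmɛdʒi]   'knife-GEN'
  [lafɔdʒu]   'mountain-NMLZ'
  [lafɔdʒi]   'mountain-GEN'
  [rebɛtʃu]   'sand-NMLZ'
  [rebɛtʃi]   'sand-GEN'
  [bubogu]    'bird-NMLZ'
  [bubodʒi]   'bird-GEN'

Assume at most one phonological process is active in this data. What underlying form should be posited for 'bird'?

/bubog/

In [bubogu] and [bubodʒi] the final segment of 'bird' alternates: [g] ~ [dʒ].
But 'mountain' keeps [dʒ] in both environments ([lafɔdʒu], [lafɔdʒi]), so there is no rule changing /dʒ/ to [g] before the NMLZ suffix.
The underlying segment must be /g/; /g/ becomes palato-alveolar [dʒ] before a front vowel, yielding [dʒ] there.
So 'bird' = /bubog/.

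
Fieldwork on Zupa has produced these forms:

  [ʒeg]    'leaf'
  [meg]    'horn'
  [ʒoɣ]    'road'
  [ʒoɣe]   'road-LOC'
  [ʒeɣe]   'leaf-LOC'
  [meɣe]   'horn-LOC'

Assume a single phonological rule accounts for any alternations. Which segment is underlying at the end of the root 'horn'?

/g/

In [meg] and [meɣe] the final segment of 'horn' alternates: [g] ~ [ɣ].
The stem 'road' ([ʒoɣ], [ʒoɣe]) shows [ɣ] unchanged in both environments, so [ɣ] cannot be basic with [g] derived in isolation.
The alternation reflects intervocalic spirantization: voiced stops become fricatives between vowels. /g/ is underlying.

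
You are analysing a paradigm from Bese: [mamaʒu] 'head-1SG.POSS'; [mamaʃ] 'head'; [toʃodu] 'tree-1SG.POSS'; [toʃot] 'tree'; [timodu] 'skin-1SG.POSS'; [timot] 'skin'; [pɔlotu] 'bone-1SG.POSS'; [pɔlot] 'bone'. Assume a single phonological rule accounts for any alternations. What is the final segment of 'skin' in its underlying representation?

'skin' shows [d] ~ [t] at the end of the stem ([timodu] vs [timot]).
But 'bone' keeps [t] in both environments ([pɔlotu], [pɔlot]), so there is no rule changing /t/ to [d] before the 1SG.POSS suffix.
So /d/ is underlying, and a rule of word-final obstruent devoicing — voiced obstruents become voiceless word-finally — gives [t].

/d/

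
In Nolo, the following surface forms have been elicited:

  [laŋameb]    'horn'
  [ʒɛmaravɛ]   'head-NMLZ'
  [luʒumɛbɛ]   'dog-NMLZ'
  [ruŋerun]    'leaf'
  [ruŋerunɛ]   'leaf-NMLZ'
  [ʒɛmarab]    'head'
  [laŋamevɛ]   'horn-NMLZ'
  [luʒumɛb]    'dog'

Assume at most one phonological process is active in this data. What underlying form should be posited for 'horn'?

/laŋamev/

'horn' shows [b] ~ [v] at the end of the stem ([laŋameb] vs [laŋamevɛ]).
But 'dog' keeps [b] in both environments ([luʒumɛb], [luʒumɛbɛ]), so there is no rule changing /b/ to [v] before the NMLZ suffix.
The alternation reflects word-final hardening: voiced fricatives become stops word-finally. /v/ is underlying.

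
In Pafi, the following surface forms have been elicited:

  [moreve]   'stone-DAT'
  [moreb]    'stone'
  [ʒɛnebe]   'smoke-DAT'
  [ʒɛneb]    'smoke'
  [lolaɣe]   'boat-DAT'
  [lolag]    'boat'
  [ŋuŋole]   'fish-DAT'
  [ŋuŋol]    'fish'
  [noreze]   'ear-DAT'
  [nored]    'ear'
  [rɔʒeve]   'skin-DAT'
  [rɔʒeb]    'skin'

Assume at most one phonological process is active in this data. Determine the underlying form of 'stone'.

The stem for 'stone' ends in [v] in [moreve] but [b] in [moreb].
Compare 'smoke', with invariant [b] in [ʒɛnebe] and [ʒɛneb]: an analysis with underlying /b/ and a rule producing [v] before the DAT suffix would wrongly predict alternation here too.
So /v/ is underlying, and a rule of word-final hardening — voiced fricatives become stops word-finally — gives [b].
The underlying form of 'stone' is therefore /morev/.

/morev/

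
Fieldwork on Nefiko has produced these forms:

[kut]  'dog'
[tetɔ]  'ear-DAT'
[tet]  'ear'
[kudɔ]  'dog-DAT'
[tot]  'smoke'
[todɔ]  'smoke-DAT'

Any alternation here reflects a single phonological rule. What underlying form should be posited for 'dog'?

The stem for 'dog' ends in [d] in [kudɔ] but [t] in [kut].
If /t/ were underlying and a rule turned it into [d] before the DAT suffix, 'ear' would also alternate; but it has [t] in both [tetɔ] and [tet].
The underlying segment must be /d/; voiced obstruents become voiceless word-finally, yielding [t] there.
Hence 'dog' is /kud/ underlyingly.

/kud/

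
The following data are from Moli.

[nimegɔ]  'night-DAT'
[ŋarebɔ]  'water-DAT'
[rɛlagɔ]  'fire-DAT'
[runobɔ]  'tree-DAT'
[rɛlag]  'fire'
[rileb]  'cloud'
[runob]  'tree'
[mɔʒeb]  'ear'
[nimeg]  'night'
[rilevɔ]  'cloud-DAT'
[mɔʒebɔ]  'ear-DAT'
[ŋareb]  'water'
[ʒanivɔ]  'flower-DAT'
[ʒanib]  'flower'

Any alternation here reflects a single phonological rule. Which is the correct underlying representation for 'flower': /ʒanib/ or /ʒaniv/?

In [ʒanivɔ] and [ʒanib] the final segment of 'flower' alternates: [v] ~ [b].
Compare 'tree', with invariant [b] in [runobɔ] and [runob]: an analysis with underlying /b/ and a rule producing [v] before the DAT suffix would wrongly predict alternation here too.
The alternation reflects word-final hardening: voiced fricatives become stops word-finally. /v/ is underlying.

/ʒaniv/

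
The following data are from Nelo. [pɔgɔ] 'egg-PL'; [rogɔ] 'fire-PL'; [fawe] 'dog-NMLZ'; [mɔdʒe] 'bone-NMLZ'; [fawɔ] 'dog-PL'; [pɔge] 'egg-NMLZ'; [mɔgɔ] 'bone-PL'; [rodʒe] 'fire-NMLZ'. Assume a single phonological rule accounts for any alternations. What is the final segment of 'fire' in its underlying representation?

'fire' shows [g] ~ [dʒ] at the end of the stem ([rogɔ] vs [rodʒe]).
Compare 'egg', with invariant [g] in [pɔgɔ] and [pɔge]: an analysis with underlying /g/ and a rule producing [dʒ] before the NMLZ suffix would wrongly predict alternation here too.
The underlying segment must be /dʒ/; palato-alveolar /dʒ/ becomes [g] when no front vowel follows, yielding [g] there.

/dʒ/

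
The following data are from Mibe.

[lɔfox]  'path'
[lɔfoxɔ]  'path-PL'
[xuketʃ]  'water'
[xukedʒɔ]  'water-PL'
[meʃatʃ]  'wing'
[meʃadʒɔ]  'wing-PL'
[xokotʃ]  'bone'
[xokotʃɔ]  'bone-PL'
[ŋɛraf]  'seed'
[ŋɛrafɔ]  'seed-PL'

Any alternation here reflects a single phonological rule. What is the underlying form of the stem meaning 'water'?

/xukedʒ/

'water' shows [tʃ] ~ [dʒ] at the end of the stem ([xuketʃ] vs [xukedʒɔ]).
The stem 'bone' ([xokotʃ], [xokotʃɔ]) shows [tʃ] unchanged in both environments, so [tʃ] cannot be basic with [dʒ] derived before the PL suffix.
So /dʒ/ is underlying, and a rule of word-final obstruent devoicing — voiced obstruents become voiceless word-finally — gives [tʃ].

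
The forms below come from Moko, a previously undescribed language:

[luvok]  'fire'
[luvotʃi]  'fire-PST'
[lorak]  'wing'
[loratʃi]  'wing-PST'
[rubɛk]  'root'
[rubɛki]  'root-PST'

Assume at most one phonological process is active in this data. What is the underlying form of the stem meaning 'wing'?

/loratʃ/

'wing' shows [k] ~ [tʃ] at the end of the stem ([lorak] vs [loratʃi]).
Compare 'root', with invariant [k] in [rubɛk] and [rubɛki]: an analysis with underlying /k/ and a rule producing [tʃ] before the PST suffix would wrongly predict alternation here too.
The alternation reflects depalatalization: palato-alveolar /tʃ/ becomes [k] when no front vowel follows. /tʃ/ is underlying.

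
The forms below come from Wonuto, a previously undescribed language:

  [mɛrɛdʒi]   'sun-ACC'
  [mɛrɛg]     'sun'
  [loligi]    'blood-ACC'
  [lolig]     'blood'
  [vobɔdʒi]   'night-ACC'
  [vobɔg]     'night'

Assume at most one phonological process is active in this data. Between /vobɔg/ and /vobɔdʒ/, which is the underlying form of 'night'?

/vobɔdʒ/

In [vobɔdʒi] and [vobɔg] the final segment of 'night' alternates: [dʒ] ~ [g].
Compare 'blood', with invariant [g] in [loligi] and [lolig]: an analysis with underlying /g/ and a rule producing [dʒ] before the ACC suffix would wrongly predict alternation here too.
The alternation reflects depalatalization: palato-alveolar /dʒ/ becomes [g] when no front vowel follows. /dʒ/ is underlying.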